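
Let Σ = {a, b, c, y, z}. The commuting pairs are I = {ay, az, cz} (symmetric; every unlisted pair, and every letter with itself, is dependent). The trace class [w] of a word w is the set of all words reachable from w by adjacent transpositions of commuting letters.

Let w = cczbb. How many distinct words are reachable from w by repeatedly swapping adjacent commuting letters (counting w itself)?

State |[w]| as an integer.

3

#0=c has no predecessor
#1=c depends on [0:c]
#2=z has no predecessor
#3=b depends on [1:c, 2:z]
#4=b depends on [3:b]
sources: [0:c, 2:z]
N(rest) = Σ N(rest − s) over sources s of rest; N(one piece) = 1:
  size 1 → [4]=1
  size 2 → [3,4]=1
  size 3 → [1,3,4]=1  [2,3,4]=1
  first=0(c) contributes 2
  first=2(z) contributes 1
|[w]| = 3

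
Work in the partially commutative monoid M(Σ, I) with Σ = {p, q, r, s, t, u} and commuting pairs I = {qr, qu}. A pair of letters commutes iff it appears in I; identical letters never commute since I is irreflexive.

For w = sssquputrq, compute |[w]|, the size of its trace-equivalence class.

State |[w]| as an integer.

#0=s has no predecessor
#1=s depends on [0:s]
#2=s depends on [1:s]
#3=q depends on [2:s]
#4=u depends on [2:s]
#5=p depends on [3:q, 4:u]
#6=u depends on [5:p]
#7=t depends on [6:u]
#8=r depends on [7:t]
#9=q depends on [7:t]
sources: [0:s]
N(rest) = Σ N(rest − s) over sources s of rest; N(one piece) = 1:
  size 1 → [8]=1  [9]=1
  size 2 → [8,9]=2
  size 3 → [7,8,9]=2
  size 4 → [6,7,8,9]=2
  size 5 → [5,6,7,8,9]=2
  size 6 → [3,5,6,7,8,9]=2  [4,5,6,7,8,9]=2
  size 7 → [3,4,5,6,7,8,9]=4
  size 8 → [2,3,4,5,6,7,8,9]=4
  first=0(s) contributes 4

4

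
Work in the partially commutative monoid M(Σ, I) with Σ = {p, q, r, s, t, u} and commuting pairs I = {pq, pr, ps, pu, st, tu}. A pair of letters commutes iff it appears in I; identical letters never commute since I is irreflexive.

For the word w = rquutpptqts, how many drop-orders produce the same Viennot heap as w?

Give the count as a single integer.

#0=r has no predecessor
#1=q depends on [0:r]
#2=u depends on [1:q]
#3=u depends on [2:u]
#4=t depends on [1:q]
#5=p depends on [4:t]
#6=p depends on [5:p]
#7=t depends on [6:p]
#8=q depends on [3:u, 7:t]
#9=t depends on [8:q]
#10=s depends on [8:q]
sources: [0:r]
N(rest) = Σ N(rest − s) over sources s of rest; N(one piece) = 1:
  size 1 → [9]=1  [10]=1
  size 2 → [9,10]=2
  size 3 → [8,9,10]=2
  size 4 → [3,8,9,10]=2  [7,8,9,10]=2
  size 5 → [2,3,8,9,10]=2  [3,7,8,9,10]=4  [6,7,8,9,10]=2
  size 6 → [2,3,7,8,9,10]=6  [3,6,7,8,9,10]=6  [5,6,7,8,9,10]=2
  size 7 → [2,3,6,7,8,9,10]=12  [3,5,6,7,8,9,10]=8  [4,5,6,7,8,9,10]=2
  size 8 → [2,3,5,6,7,8,9,10]=20  [3,4,5,6,7,8,9,10]=10
  size 9 → [2,3,4,5,6,7,8,9,10]=30
  first=0(r) contributes 30

30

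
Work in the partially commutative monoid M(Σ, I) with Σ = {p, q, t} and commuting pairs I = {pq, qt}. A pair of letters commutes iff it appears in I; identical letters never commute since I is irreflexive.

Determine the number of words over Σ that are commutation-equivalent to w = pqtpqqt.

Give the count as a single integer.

piece 0:p — minimal
piece 1:q — minimal
piece 2:t rests on {0:p}
piece 3:p rests on {2:t}
piece 4:q rests on {1:q}
piece 5:q rests on {4:q}
piece 6:t rests on {3:p}
minimal pieces: {0:p, 1:q}
ways to finish when only these pieces remain (= sum over removing one remaining piece with nothing left below it):
  1 left: {5}→1  {6}→1
  2 left: {3,6}→1  {4,5}→1  {5,6}→2
  3 left: {1,4,5}→1  {2,3,6}→1  {3,5,6}→3  {4,5,6}→3
  4 left: {0,2,3,6}→1  {1,4,5,6}→4  {2,3,5,6}→4  {3,4,5,6}→6
  5 left: {0,2,3,5,6}→5  {1,3,4,5,6}→10  {2,3,4,5,6}→10
  placing 0:p first → 20 extensions
  placing 1:q first → 15 extensions
total linear extensions = 35

35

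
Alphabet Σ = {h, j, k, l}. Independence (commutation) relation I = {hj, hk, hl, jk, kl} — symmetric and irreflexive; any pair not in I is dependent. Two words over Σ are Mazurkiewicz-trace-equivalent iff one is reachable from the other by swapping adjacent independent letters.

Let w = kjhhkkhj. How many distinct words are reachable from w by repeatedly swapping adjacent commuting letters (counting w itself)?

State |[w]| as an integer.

560

drop 0:k onto floor
drop 1:j onto floor
drop 2:h onto floor
drop 3:h onto {2:h}
drop 4:k onto {0:k}
drop 5:k onto {4:k}
drop 6:h onto {3:h}
drop 7:j onto {1:j}
ground layer = {0:k, 1:j, 2:h}
drop-orders for the pieces not yet dropped (sum over which currently-grounded one goes next):
  1 to go: {5} 1  {6} 1  {7} 1
  2 to go: {1,7} 1  {3,6} 1  {4,5} 1  {5,6} 2  {5,7} 2  {6,7} 2
  3 to go: {0,4,5} 1  {1,5,7} 3  {1,6,7} 3  {2,3,6} 1  {3,5,6} 3  {3,6,7} 3  {4,5,6} 3  {4,5,7} 3  {5,6,7} 6
  4 to go: {0,4,5,6} 4  {0,4,5,7} 4  {1,3,6,7} 6  {1,4,5,7} 6  {1,5,6,7} 12  {2,3,5,6} 4  {2,3,6,7} 4  {3,4,5,6} 6  {3,5,6,7} 12  {4,5,6,7} 12
  5 to go: {0,1,4,5,7} 10  {0,3,4,5,6} 10  {0,4,5,6,7} 20  {1,2,3,6,7} 10  {1,3,5,6,7} 30  {1,4,5,6,7} 30  {2,3,4,5,6} 10  {2,3,5,6,7} 20  {3,4,5,6,7} 30
  6 to go: {0,1,4,5,6,7} 60  {0,2,3,4,5,6} 20  {0,3,4,5,6,7} 60  {1,2,3,5,6,7} 60  {1,3,4,5,6,7} 90  {2,3,4,5,6,7} 60
  if 0:k drops first: 210 orders
  if 1:j drops first: 140 orders
  if 2:h drops first: 210 orders
heap linearizations: 560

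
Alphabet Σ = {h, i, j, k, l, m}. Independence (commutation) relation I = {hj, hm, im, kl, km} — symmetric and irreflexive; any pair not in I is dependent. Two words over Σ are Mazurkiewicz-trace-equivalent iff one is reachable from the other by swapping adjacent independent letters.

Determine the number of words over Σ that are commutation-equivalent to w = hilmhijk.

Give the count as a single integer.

3

piece 0:h — minimal
piece 1:i rests on {0:h}
piece 2:l rests on {1:i}
piece 3:m rests on {2:l}
piece 4:h rests on {2:l}
piece 5:i rests on {4:h}
piece 6:j rests on {3:m, 5:i}
piece 7:k rests on {6:j}
minimal pieces: {0:h}
ways to finish when only these pieces remain (= sum over removing one remaining piece with nothing left below it):
  1 left: {7}→1
  2 left: {6,7}→1
  3 left: {3,6,7}→1  {5,6,7}→1
  4 left: {3,5,6,7}→2  {4,5,6,7}→1
  5 left: {3,4,5,6,7}→3
  6 left: {2,3,4,5,6,7}→3
  placing 0:h first → 3 extensions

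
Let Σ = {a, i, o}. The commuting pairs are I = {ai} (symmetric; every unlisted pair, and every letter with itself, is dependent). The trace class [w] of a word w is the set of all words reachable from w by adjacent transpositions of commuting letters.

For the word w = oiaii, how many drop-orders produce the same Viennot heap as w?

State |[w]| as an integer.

0(o) covers ∅
1(i) covers 0:o
2(a) covers 0:o
3(i) covers 1:i
4(i) covers 3:i
floor of heap: 0:o
completions by unplaced set U, small U first (add the entries for U minus each lowest piece of U):
  |U|=1: {2}:1  {4}:1
  |U|=2: {2,4}:2  {3,4}:1
  |U|=3: {1,3,4}:1  {2,3,4}:3
  start at 0(o): 4

4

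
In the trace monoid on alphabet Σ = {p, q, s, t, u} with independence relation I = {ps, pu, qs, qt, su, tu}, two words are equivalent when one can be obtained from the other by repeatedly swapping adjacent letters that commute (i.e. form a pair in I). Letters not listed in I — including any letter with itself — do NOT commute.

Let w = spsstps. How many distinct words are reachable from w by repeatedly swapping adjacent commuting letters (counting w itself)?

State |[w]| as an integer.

#0=s has no predecessor
#1=p has no predecessor
#2=s depends on [0:s]
#3=s depends on [2:s]
#4=t depends on [1:p, 3:s]
#5=p depends on [4:t]
#6=s depends on [4:t]
sources: [0:s, 1:p]
N(rest) = Σ N(rest − s) over sources s of rest; N(one piece) = 1:
  size 1 → [5]=1  [6]=1
  size 2 → [5,6]=2
  size 3 → [4,5,6]=2
  size 4 → [1,4,5,6]=2  [3,4,5,6]=2
  size 5 → [1,3,4,5,6]=4  [2,3,4,5,6]=2
  first=0(s) contributes 6
  first=1(p) contributes 2
|[w]| = 8

8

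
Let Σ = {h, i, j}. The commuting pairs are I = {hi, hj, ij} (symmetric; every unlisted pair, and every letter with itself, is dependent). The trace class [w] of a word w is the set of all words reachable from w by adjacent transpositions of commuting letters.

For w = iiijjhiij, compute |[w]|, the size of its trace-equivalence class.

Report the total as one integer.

504

piece 0:i — minimal
piece 1:i rests on {0:i}
piece 2:i rests on {1:i}
piece 3:j — minimal
piece 4:j rests on {3:j}
piece 5:h — minimal
piece 6:i rests on {2:i}
piece 7:i rests on {6:i}
piece 8:j rests on {4:j}
minimal pieces: {0:i, 3:j, 5:h}
ways to finish when only these pieces remain (= sum over removing one remaining piece with nothing left below it):
  1 left: {5}→1  {7}→1  {8}→1
  2 left: {4,8}→1  {5,7}→2  {5,8}→2  {6,7}→1  {7,8}→2
  3 left: {2,6,7}→1  {3,4,8}→1  {4,5,8}→3  {4,7,8}→3  {5,6,7}→3  {5,7,8}→6  {6,7,8}→3
  4 left: {1,2,6,7}→1  {2,5,6,7}→4  {2,6,7,8}→4  {3,4,5,8}→4  {3,4,7,8}→4  {4,5,7,8}→12  {4,6,7,8}→6  {5,6,7,8}→12
  5 left: {0,1,2,6,7}→1  {1,2,5,6,7}→5  {1,2,6,7,8}→5  {2,4,6,7,8}→10  {2,5,6,7,8}→20  {3,4,5,7,8}→20  {3,4,6,7,8}→10  {4,5,6,7,8}→30
  6 left: {0,1,2,5,6,7}→6  {0,1,2,6,7,8}→6  {1,2,4,6,7,8}→15  {1,2,5,6,7,8}→30  {2,3,4,6,7,8}→20  {2,4,5,6,7,8}→60  {3,4,5,6,7,8}→60
  7 left: {0,1,2,4,6,7,8}→21  {0,1,2,5,6,7,8}→42  {1,2,3,4,6,7,8}→35  {1,2,4,5,6,7,8}→105  {2,3,4,5,6,7,8}→140
  placing 0:i first → 280 extensions
  placing 3:j first → 168 extensions
  placing 5:h first → 56 extensions
total linear extensions = 504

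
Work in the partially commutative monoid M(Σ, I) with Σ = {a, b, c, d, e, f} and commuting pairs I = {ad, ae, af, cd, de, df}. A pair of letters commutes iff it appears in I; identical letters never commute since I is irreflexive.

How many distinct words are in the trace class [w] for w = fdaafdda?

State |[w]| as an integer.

#0=f has no predecessor
#1=d has no predecessor
#2=a has no predecessor
#3=a depends on [2:a]
#4=f depends on [0:f]
#5=d depends on [1:d]
#6=d depends on [5:d]
#7=a depends on [3:a]
sources: [0:f, 1:d, 2:a]
N(rest) = Σ N(rest − s) over sources s of rest; N(one piece) = 1:
  size 1 → [4]=1  [6]=1  [7]=1
  size 2 → [0,4]=1  [3,7]=1  [4,6]=2  [4,7]=2  [5,6]=1  [6,7]=2
  size 3 → [0,4,6]=3  [0,4,7]=3  [1,5,6]=1  [2,3,7]=1  [3,4,7]=3  [3,6,7]=3  [4,5,6]=3  [4,6,7]=6  [5,6,7]=3
  size 4 → [0,3,4,7]=6  [0,4,5,6]=6  [0,4,6,7]=12  [1,4,5,6]=4  [1,5,6,7]=4  [2,3,4,7]=4  [2,3,6,7]=4  [3,4,6,7]=12  [3,5,6,7]=6  [4,5,6,7]=12
  size 5 → [0,1,4,5,6]=10  [0,2,3,4,7]=10  [0,3,4,6,7]=30  [0,4,5,6,7]=30  [1,3,5,6,7]=10  [1,4,5,6,7]=20  [2,3,4,6,7]=20  [2,3,5,6,7]=10  [3,4,5,6,7]=30
  size 6 → [0,1,4,5,6,7]=60  [0,2,3,4,6,7]=60  [0,3,4,5,6,7]=90  [1,2,3,5,6,7]=20  [1,3,4,5,6,7]=60  [2,3,4,5,6,7]=60
  first=0(f) contributes 140
  first=1(d) contributes 210
  first=2(a) contributes 210
|[w]| = 560

560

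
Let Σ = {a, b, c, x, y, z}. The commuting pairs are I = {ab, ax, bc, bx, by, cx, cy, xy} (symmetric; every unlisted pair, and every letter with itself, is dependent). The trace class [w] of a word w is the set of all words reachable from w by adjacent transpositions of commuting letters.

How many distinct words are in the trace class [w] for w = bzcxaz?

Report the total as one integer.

0(b) covers ∅
1(z) covers 0:b
2(c) covers 1:z
3(x) covers 1:z
4(a) covers 2:c
5(z) covers 3:x, 4:a
floor of heap: 0:b
completions by unplaced set U, small U first (add the entries for U minus each lowest piece of U):
  |U|=1: {5}:1
  |U|=2: {3,5}:1  {4,5}:1
  |U|=3: {2,4,5}:1  {3,4,5}:2
  |U|=4: {2,3,4,5}:3
  start at 0(b): 3

3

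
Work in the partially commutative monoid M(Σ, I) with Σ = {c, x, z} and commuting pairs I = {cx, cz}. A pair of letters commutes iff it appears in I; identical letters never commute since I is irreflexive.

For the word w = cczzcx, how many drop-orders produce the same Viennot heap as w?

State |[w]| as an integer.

piece 0:c — minimal
piece 1:c rests on {0:c}
piece 2:z — minimal
piece 3:z rests on {2:z}
piece 4:c rests on {1:c}
piece 5:x rests on {3:z}
minimal pieces: {0:c, 2:z}
ways to finish when only these pieces remain (= sum over removing one remaining piece with nothing left below it):
  1 left: {4}→1  {5}→1
  2 left: {1,4}→1  {3,5}→1  {4,5}→2
  3 left: {0,1,4}→1  {1,4,5}→3  {2,3,5}→1  {3,4,5}→3
  4 left: {0,1,4,5}→4  {1,3,4,5}→6  {2,3,4,5}→4
  placing 0:c first → 10 extensions
  placing 2:z first → 10 extensions
total linear extensions = 20

20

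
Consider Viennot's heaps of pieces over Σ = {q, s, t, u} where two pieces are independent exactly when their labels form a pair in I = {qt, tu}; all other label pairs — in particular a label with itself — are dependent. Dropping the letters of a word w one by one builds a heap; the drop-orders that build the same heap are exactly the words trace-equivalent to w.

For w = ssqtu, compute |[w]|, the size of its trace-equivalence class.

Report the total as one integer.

3

drop 0:s onto floor
drop 1:s onto {0:s}
drop 2:q onto {1:s}
drop 3:t onto {1:s}
drop 4:u onto {2:q}
ground layer = {0:s}
drop-orders for the pieces not yet dropped (sum over which currently-grounded one goes next):
  1 to go: {3} 1  {4} 1
  2 to go: {2,4} 1  {3,4} 2
  3 to go: {2,3,4} 3
  if 0:s drops first: 3 orders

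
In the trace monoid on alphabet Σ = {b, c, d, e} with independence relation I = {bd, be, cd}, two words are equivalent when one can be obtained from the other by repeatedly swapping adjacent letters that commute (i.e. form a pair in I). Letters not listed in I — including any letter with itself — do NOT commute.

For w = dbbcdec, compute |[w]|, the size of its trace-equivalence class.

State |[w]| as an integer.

#0=d has no predecessor
#1=b has no predecessor
#2=b depends on [1:b]
#3=c depends on [2:b]
#4=d depends on [0:d]
#5=e depends on [3:c, 4:d]
#6=c depends on [5:e]
sources: [0:d, 1:b]
N(rest) = Σ N(rest − s) over sources s of rest; N(one piece) = 1:
  size 1 → [6]=1
  size 2 → [5,6]=1
  size 3 → [3,5,6]=1  [4,5,6]=1
  size 4 → [0,4,5,6]=1  [2,3,5,6]=1  [3,4,5,6]=2
  size 5 → [0,3,4,5,6]=3  [1,2,3,5,6]=1  [2,3,4,5,6]=3
  first=0(d) contributes 4
  first=1(b) contributes 6
|[w]| = 10

10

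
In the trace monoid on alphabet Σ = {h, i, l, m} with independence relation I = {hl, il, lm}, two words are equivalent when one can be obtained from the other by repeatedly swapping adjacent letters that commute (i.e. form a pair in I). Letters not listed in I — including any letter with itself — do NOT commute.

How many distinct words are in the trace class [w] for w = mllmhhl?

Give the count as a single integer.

drop 0:m onto floor
drop 1:l onto floor
drop 2:l onto {1:l}
drop 3:m onto {0:m}
drop 4:h onto {3:m}
drop 5:h onto {4:h}
drop 6:l onto {2:l}
ground layer = {0:m, 1:l}
drop-orders for the pieces not yet dropped (sum over which currently-grounded one goes next):
  1 to go: {5} 1  {6} 1
  2 to go: {2,6} 1  {4,5} 1  {5,6} 2
  3 to go: {1,2,6} 1  {2,5,6} 3  {3,4,5} 1  {4,5,6} 3
  4 to go: {0,3,4,5} 1  {1,2,5,6} 4  {2,4,5,6} 6  {3,4,5,6} 4
  5 to go: {0,3,4,5,6} 5  {1,2,4,5,6} 10  {2,3,4,5,6} 10
  if 0:m drops first: 20 orders
  if 1:l drops first: 15 orders
heap linearizations: 35

35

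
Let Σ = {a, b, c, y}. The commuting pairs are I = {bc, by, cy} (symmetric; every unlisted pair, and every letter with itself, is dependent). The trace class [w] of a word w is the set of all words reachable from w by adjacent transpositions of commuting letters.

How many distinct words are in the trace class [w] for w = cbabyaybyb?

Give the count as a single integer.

#0=c has no predecessor
#1=b has no predecessor
#2=a depends on [0:c, 1:b]
#3=b depends on [2:a]
#4=y depends on [2:a]
#5=a depends on [3:b, 4:y]
#6=y depends on [5:a]
#7=b depends on [5:a]
#8=y depends on [6:y]
#9=b depends on [7:b]
sources: [0:c, 1:b]
N(rest) = Σ N(rest − s) over sources s of rest; N(one piece) = 1:
  size 1 → [8]=1  [9]=1
  size 2 → [6,8]=1  [7,9]=1  [8,9]=2
  size 3 → [6,8,9]=3  [7,8,9]=3
  size 4 → [6,7,8,9]=6
  size 5 → [5,6,7,8,9]=6
  size 6 → [3,5,6,7,8,9]=6  [4,5,6,7,8,9]=6
  size 7 → [3,4,5,6,7,8,9]=12
  size 8 → [2,3,4,5,6,7,8,9]=12
  first=0(c) contributes 12
  first=1(b) contributes 12
|[w]| = 24

24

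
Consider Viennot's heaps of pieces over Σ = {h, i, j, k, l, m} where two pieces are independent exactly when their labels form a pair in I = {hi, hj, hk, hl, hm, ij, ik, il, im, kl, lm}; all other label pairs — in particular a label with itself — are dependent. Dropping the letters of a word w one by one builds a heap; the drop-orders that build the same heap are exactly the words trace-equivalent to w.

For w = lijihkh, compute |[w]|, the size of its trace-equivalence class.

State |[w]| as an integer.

0(l) covers ∅
1(i) covers ∅
2(j) covers 0:l
3(i) covers 1:i
4(h) covers ∅
5(k) covers 2:j
6(h) covers 4:h
floor of heap: 0:l, 1:i, 4:h
completions by unplaced set U, small U first (add the entries for U minus each lowest piece of U):
  |U|=1: {3}:1  {5}:1  {6}:1
  |U|=2: {1,3}:1  {2,5}:1  {3,5}:2  {3,6}:2  {4,6}:1  {5,6}:2
  |U|=3: {0,2,5}:1  {1,3,5}:3  {1,3,6}:3  {2,3,5}:3  {2,5,6}:3  {3,4,6}:3  {3,5,6}:6  {4,5,6}:3
  |U|=4: {0,2,3,5}:4  {0,2,5,6}:4  {1,2,3,5}:6  {1,3,4,6}:6  {1,3,5,6}:12  {2,3,5,6}:12  {2,4,5,6}:6  {3,4,5,6}:12
  |U|=5: {0,1,2,3,5}:10  {0,2,3,5,6}:20  {0,2,4,5,6}:10  {1,2,3,5,6}:30  {1,3,4,5,6}:30  {2,3,4,5,6}:30
  start at 0(l): 90
  start at 1(i): 60
  start at 4(h): 60
sum over floor = 210

210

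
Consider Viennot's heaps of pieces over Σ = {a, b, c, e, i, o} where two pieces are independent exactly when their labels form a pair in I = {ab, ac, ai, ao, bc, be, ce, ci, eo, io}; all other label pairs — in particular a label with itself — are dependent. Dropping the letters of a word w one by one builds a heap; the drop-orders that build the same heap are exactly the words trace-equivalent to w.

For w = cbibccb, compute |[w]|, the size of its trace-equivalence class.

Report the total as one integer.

35

0(c) covers ∅
1(b) covers ∅
2(i) covers 1:b
3(b) covers 2:i
4(c) covers 0:c
5(c) covers 4:c
6(b) covers 3:b
floor of heap: 0:c, 1:b
completions by unplaced set U, small U first (add the entries for U minus each lowest piece of U):
  |U|=1: {5}:1  {6}:1
  |U|=2: {3,6}:1  {4,5}:1  {5,6}:2
  |U|=3: {0,4,5}:1  {2,3,6}:1  {3,5,6}:3  {4,5,6}:3
  |U|=4: {0,4,5,6}:4  {1,2,3,6}:1  {2,3,5,6}:4  {3,4,5,6}:6
  |U|=5: {0,3,4,5,6}:10  {1,2,3,5,6}:5  {2,3,4,5,6}:10
  start at 0(c): 15
  start at 1(b): 20
sum over floor = 35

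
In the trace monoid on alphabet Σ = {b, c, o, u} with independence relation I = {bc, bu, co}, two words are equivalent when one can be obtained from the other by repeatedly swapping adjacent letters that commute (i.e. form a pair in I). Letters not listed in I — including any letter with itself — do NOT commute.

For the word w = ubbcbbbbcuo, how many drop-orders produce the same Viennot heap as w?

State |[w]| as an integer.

210

#0=u has no predecessor
#1=b has no predecessor
#2=b depends on [1:b]
#3=c depends on [0:u]
#4=b depends on [2:b]
#5=b depends on [4:b]
#6=b depends on [5:b]
#7=b depends on [6:b]
#8=c depends on [3:c]
#9=u depends on [8:c]
#10=o depends on [7:b, 9:u]
sources: [0:u, 1:b]
N(rest) = Σ N(rest − s) over sources s of rest; N(one piece) = 1:
  size 1 → [10]=1
  size 2 → [7,10]=1  [9,10]=1
  size 3 → [6,7,10]=1  [7,9,10]=2  [8,9,10]=1
  size 4 → [3,8,9,10]=1  [5,6,7,10]=1  [6,7,9,10]=3  [7,8,9,10]=3
  size 5 → [0,3,8,9,10]=1  [3,7,8,9,10]=4  [4,5,6,7,10]=1  [5,6,7,9,10]=4  [6,7,8,9,10]=6
  size 6 → [0,3,7,8,9,10]=5  [2,4,5,6,7,10]=1  [3,6,7,8,9,10]=10  [4,5,6,7,9,10]=5  [5,6,7,8,9,10]=10
  size 7 → [0,3,6,7,8,9,10]=15  [1,2,4,5,6,7,10]=1  [2,4,5,6,7,9,10]=6  [3,5,6,7,8,9,10]=20  [4,5,6,7,8,9,10]=15
  size 8 → [0,3,5,6,7,8,9,10]=35  [1,2,4,5,6,7,9,10]=7  [2,4,5,6,7,8,9,10]=21  [3,4,5,6,7,8,9,10]=35
  size 9 → [0,3,4,5,6,7,8,9,10]=70  [1,2,4,5,6,7,8,9,10]=28  [2,3,4,5,6,7,8,9,10]=56
  first=0(u) contributes 84
  first=1(b) contributes 126
|[w]| = 210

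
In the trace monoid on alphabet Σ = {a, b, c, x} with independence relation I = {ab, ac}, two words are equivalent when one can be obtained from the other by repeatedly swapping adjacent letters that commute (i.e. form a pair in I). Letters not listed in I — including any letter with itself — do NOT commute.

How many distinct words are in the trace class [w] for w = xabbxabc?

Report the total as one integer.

9

drop 0:x onto floor
drop 1:a onto {0:x}
drop 2:b onto {0:x}
drop 3:b onto {2:b}
drop 4:x onto {1:a, 3:b}
drop 5:a onto {4:x}
drop 6:b onto {4:x}
drop 7:c onto {6:b}
ground layer = {0:x}
drop-orders for the pieces not yet dropped (sum over which currently-grounded one goes next):
  1 to go: {5} 1  {7} 1
  2 to go: {5,7} 2  {6,7} 1
  3 to go: {5,6,7} 3
  4 to go: {4,5,6,7} 3
  5 to go: {1,4,5,6,7} 3  {3,4,5,6,7} 3
  6 to go: {1,3,4,5,6,7} 6  {2,3,4,5,6,7} 3
  if 0:x drops first: 9 orders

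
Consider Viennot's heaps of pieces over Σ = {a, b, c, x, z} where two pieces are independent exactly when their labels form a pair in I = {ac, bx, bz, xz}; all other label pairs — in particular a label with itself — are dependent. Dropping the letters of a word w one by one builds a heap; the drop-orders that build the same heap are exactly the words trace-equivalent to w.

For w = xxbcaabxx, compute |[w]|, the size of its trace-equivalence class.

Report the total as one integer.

27

#0=x has no predecessor
#1=x depends on [0:x]
#2=b has no predecessor
#3=c depends on [1:x, 2:b]
#4=a depends on [1:x, 2:b]
#5=a depends on [4:a]
#6=b depends on [3:c, 5:a]
#7=x depends on [3:c, 5:a]
#8=x depends on [7:x]
sources: [0:x, 2:b]
N(rest) = Σ N(rest − s) over sources s of rest; N(one piece) = 1:
  size 1 → [6]=1  [8]=1
  size 2 → [6,8]=2  [7,8]=1
  size 3 → [6,7,8]=3
  size 4 → [3,6,7,8]=3  [5,6,7,8]=3
  size 5 → [3,5,6,7,8]=6  [4,5,6,7,8]=3
  size 6 → [3,4,5,6,7,8]=9
  size 7 → [1,3,4,5,6,7,8]=9  [2,3,4,5,6,7,8]=9
  first=0(x) contributes 18
  first=2(b) contributes 9
|[w]| = 27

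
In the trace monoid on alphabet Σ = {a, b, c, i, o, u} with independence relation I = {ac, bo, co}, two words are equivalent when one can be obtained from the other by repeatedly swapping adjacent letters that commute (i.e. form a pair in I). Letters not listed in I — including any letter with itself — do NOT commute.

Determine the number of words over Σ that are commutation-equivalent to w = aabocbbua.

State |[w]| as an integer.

5

drop 0:a onto floor
drop 1:a onto {0:a}
drop 2:b onto {1:a}
drop 3:o onto {1:a}
drop 4:c onto {2:b}
drop 5:b onto {4:c}
drop 6:b onto {5:b}
drop 7:u onto {3:o, 6:b}
drop 8:a onto {7:u}
ground layer = {0:a}
drop-orders for the pieces not yet dropped (sum over which currently-grounded one goes next):
  1 to go: {8} 1
  2 to go: {7,8} 1
  3 to go: {3,7,8} 1  {6,7,8} 1
  4 to go: {3,6,7,8} 2  {5,6,7,8} 1
  5 to go: {3,5,6,7,8} 3  {4,5,6,7,8} 1
  6 to go: {2,4,5,6,7,8} 1  {3,4,5,6,7,8} 4
  7 to go: {2,3,4,5,6,7,8} 5
  if 0:a drops first: 5 orders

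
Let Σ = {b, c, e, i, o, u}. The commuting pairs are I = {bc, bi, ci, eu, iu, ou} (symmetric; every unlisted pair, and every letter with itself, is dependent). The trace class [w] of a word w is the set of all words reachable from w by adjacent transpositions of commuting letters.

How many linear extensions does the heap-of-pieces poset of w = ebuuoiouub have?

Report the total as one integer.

#0=e has no predecessor
#1=b depends on [0:e]
#2=u depends on [1:b]
#3=u depends on [2:u]
#4=o depends on [1:b]
#5=i depends on [4:o]
#6=o depends on [5:i]
#7=u depends on [3:u]
#8=u depends on [7:u]
#9=b depends on [6:o, 8:u]
sources: [0:e]
N(rest) = Σ N(rest − s) over sources s of rest; N(one piece) = 1:
  size 1 → [9]=1
  size 2 → [6,9]=1  [8,9]=1
  size 3 → [5,6,9]=1  [6,8,9]=2  [7,8,9]=1
  size 4 → [3,7,8,9]=1  [4,5,6,9]=1  [5,6,8,9]=3  [6,7,8,9]=3
  size 5 → [2,3,7,8,9]=1  [3,6,7,8,9]=4  [4,5,6,8,9]=4  [5,6,7,8,9]=6
  size 6 → [2,3,6,7,8,9]=5  [3,5,6,7,8,9]=10  [4,5,6,7,8,9]=10
  size 7 → [2,3,5,6,7,8,9]=15  [3,4,5,6,7,8,9]=20
  size 8 → [2,3,4,5,6,7,8,9]=35
  first=0(e) contributes 35

35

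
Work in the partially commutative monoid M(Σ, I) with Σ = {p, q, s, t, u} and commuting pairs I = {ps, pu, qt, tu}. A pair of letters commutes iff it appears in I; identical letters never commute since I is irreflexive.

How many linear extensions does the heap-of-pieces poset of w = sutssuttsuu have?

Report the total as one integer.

piece 0:s — minimal
piece 1:u rests on {0:s}
piece 2:t rests on {0:s}
piece 3:s rests on {1:u, 2:t}
piece 4:s rests on {3:s}
piece 5:u rests on {4:s}
piece 6:t rests on {4:s}
piece 7:t rests on {6:t}
piece 8:s rests on {5:u, 7:t}
piece 9:u rests on {8:s}
piece 10:u rests on {9:u}
minimal pieces: {0:s}
ways to finish when only these pieces remain (= sum over removing one remaining piece with nothing left below it):
  1 left: {10}→1
  2 left: {9,10}→1
  3 left: {8,9,10}→1
  4 left: {5,8,9,10}→1  {7,8,9,10}→1
  5 left: {5,7,8,9,10}→2  {6,7,8,9,10}→1
  6 left: {5,6,7,8,9,10}→3
  7 left: {4,5,6,7,8,9,10}→3
  8 left: {3,4,5,6,7,8,9,10}→3
  9 left: {1,3,4,5,6,7,8,9,10}→3  {2,3,4,5,6,7,8,9,10}→3
  placing 0:s first → 6 extensions

6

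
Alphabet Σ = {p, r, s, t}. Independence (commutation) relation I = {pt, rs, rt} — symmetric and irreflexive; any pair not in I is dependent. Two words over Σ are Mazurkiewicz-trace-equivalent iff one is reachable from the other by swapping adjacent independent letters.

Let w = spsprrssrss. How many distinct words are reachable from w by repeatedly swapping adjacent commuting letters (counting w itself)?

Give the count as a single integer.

drop 0:s onto floor
drop 1:p onto {0:s}
drop 2:s onto {1:p}
drop 3:p onto {2:s}
drop 4:r onto {3:p}
drop 5:r onto {4:r}
drop 6:s onto {3:p}
drop 7:s onto {6:s}
drop 8:r onto {5:r}
drop 9:s onto {7:s}
drop 10:s onto {9:s}
ground layer = {0:s}
drop-orders for the pieces not yet dropped (sum over which currently-grounded one goes next):
  1 to go: {8} 1  {10} 1
  2 to go: {5,8} 1  {8,10} 2  {9,10} 1
  3 to go: {4,5,8} 1  {5,8,10} 3  {7,9,10} 1  {8,9,10} 3
  4 to go: {4,5,8,10} 4  {5,8,9,10} 6  {6,7,9,10} 1  {7,8,9,10} 4
  5 to go: {4,5,8,9,10} 10  {5,7,8,9,10} 10  {6,7,8,9,10} 5
  6 to go: {4,5,7,8,9,10} 20  {5,6,7,8,9,10} 15
  7 to go: {4,5,6,7,8,9,10} 35
  8 to go: {3,4,5,6,7,8,9,10} 35
  9 to go: {2,3,4,5,6,7,8,9,10} 35
  if 0:s drops first: 35 orders

35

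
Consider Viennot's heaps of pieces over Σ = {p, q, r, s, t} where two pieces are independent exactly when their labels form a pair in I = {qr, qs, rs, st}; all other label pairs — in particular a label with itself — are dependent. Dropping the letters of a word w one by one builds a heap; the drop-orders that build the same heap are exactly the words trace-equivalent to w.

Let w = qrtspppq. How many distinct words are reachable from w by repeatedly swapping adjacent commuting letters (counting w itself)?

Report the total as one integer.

8

drop 0:q onto floor
drop 1:r onto floor
drop 2:t onto {0:q, 1:r}
drop 3:s onto floor
drop 4:p onto {2:t, 3:s}
drop 5:p onto {4:p}
drop 6:p onto {5:p}
drop 7:q onto {6:p}
ground layer = {0:q, 1:r, 3:s}
drop-orders for the pieces not yet dropped (sum over which currently-grounded one goes next):
  1 to go: {7} 1
  2 to go: {6,7} 1
  3 to go: {5,6,7} 1
  4 to go: {4,5,6,7} 1
  5 to go: {2,4,5,6,7} 1  {3,4,5,6,7} 1
  6 to go: {0,2,4,5,6,7} 1  {1,2,4,5,6,7} 1  {2,3,4,5,6,7} 2
  if 0:q drops first: 3 orders
  if 1:r drops first: 3 orders
  if 3:s drops first: 2 orders
heap linearizations: 8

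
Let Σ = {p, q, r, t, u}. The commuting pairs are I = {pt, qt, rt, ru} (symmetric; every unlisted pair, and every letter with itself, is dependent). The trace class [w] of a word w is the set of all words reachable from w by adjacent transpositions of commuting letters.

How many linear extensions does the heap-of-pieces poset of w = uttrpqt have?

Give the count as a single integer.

30

#0=u has no predecessor
#1=t depends on [0:u]
#2=t depends on [1:t]
#3=r has no predecessor
#4=p depends on [0:u, 3:r]
#5=q depends on [4:p]
#6=t depends on [2:t]
sources: [0:u, 3:r]
N(rest) = Σ N(rest − s) over sources s of rest; N(one piece) = 1:
  size 1 → [5]=1  [6]=1
  size 2 → [2,6]=1  [4,5]=1  [5,6]=2
  size 3 → [1,2,6]=1  [2,5,6]=3  [3,4,5]=1  [4,5,6]=3
  size 4 → [1,2,5,6]=4  [2,4,5,6]=6  [3,4,5,6]=4
  size 5 → [1,2,4,5,6]=10  [2,3,4,5,6]=10
  first=0(u) contributes 20
  first=3(r) contributes 10
|[w]| = 30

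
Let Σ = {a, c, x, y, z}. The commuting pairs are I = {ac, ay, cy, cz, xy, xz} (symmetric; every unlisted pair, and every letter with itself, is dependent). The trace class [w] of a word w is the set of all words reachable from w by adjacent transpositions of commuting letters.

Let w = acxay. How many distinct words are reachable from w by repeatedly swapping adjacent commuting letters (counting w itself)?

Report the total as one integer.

10

0(a) covers ∅
1(c) covers ∅
2(x) covers 0:a, 1:c
3(a) covers 2:x
4(y) covers ∅
floor of heap: 0:a, 1:c, 4:y
completions by unplaced set U, small U first (add the entries for U minus each lowest piece of U):
  |U|=1: {3}:1  {4}:1
  |U|=2: {2,3}:1  {3,4}:2
  |U|=3: {0,2,3}:1  {1,2,3}:1  {2,3,4}:3
  start at 0(a): 4
  start at 1(c): 4
  start at 4(y): 2
sum over floor = 10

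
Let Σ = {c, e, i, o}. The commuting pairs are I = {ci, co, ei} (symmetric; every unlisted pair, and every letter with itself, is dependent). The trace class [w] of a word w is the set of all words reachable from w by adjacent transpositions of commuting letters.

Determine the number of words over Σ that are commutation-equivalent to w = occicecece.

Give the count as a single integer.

0(o) covers ∅
1(c) covers ∅
2(c) covers 1:c
3(i) covers 0:o
4(c) covers 2:c
5(e) covers 0:o, 4:c
6(c) covers 5:e
7(e) covers 6:c
8(c) covers 7:e
9(e) covers 8:c
floor of heap: 0:o, 1:c
completions by unplaced set U, small U first (add the entries for U minus each lowest piece of U):
  |U|=1: {3}:1  {9}:1
  |U|=2: {3,9}:2  {8,9}:1
  |U|=3: {3,8,9}:3  {7,8,9}:1
  |U|=4: {3,7,8,9}:4  {6,7,8,9}:1
  |U|=5: {3,6,7,8,9}:5  {5,6,7,8,9}:1
  |U|=6: {3,5,6,7,8,9}:6  {4,5,6,7,8,9}:1
  |U|=7: {0,3,5,6,7,8,9}:6  {2,4,5,6,7,8,9}:1  {3,4,5,6,7,8,9}:7
  |U|=8: {0,3,4,5,6,7,8,9}:13  {1,2,4,5,6,7,8,9}:1  {2,3,4,5,6,7,8,9}:8
  start at 0(o): 9
  start at 1(c): 21
sum over floor = 30

30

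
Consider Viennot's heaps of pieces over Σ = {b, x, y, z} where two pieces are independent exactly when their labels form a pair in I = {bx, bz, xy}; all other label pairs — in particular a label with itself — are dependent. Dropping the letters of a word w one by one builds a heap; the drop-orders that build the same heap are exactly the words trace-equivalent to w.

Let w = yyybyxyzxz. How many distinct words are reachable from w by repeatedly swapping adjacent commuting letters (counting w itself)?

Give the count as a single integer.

7

0(y) covers ∅
1(y) covers 0:y
2(y) covers 1:y
3(b) covers 2:y
4(y) covers 3:b
5(x) covers ∅
6(y) covers 4:y
7(z) covers 5:x, 6:y
8(x) covers 7:z
9(z) covers 8:x
floor of heap: 0:y, 5:x
completions by unplaced set U, small U first (add the entries for U minus each lowest piece of U):
  |U|=1: {9}:1
  |U|=2: {8,9}:1
  |U|=3: {7,8,9}:1
  |U|=4: {5,7,8,9}:1  {6,7,8,9}:1
  |U|=5: {4,6,7,8,9}:1  {5,6,7,8,9}:2
  |U|=6: {3,4,6,7,8,9}:1  {4,5,6,7,8,9}:3
  |U|=7: {2,3,4,6,7,8,9}:1  {3,4,5,6,7,8,9}:4
  |U|=8: {1,2,3,4,6,7,8,9}:1  {2,3,4,5,6,7,8,9}:5
  start at 0(y): 6
  start at 5(x): 1
sum over floor = 7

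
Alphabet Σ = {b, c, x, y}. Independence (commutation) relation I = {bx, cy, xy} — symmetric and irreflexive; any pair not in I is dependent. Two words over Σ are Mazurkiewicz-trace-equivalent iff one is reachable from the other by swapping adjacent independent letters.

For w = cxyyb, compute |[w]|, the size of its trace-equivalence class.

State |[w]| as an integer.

9

drop 0:c onto floor
drop 1:x onto {0:c}
drop 2:y onto floor
drop 3:y onto {2:y}
drop 4:b onto {0:c, 3:y}
ground layer = {0:c, 2:y}
drop-orders for the pieces not yet dropped (sum over which currently-grounded one goes next):
  1 to go: {1} 1  {4} 1
  2 to go: {1,4} 2  {3,4} 1
  3 to go: {0,1,4} 2  {1,3,4} 3  {2,3,4} 1
  if 0:c drops first: 4 orders
  if 2:y drops first: 5 orders
heap linearizations: 9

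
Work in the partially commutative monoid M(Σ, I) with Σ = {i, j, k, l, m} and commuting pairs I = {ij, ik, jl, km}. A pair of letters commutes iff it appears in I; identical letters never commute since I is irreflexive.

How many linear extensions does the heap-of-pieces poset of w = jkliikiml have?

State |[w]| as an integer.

5

0(j) covers ∅
1(k) covers 0:j
2(l) covers 1:k
3(i) covers 2:l
4(i) covers 3:i
5(k) covers 2:l
6(i) covers 4:i
7(m) covers 6:i
8(l) covers 5:k, 7:m
floor of heap: 0:j
completions by unplaced set U, small U first (add the entries for U minus each lowest piece of U):
  |U|=1: {8}:1
  |U|=2: {5,8}:1  {7,8}:1
  |U|=3: {5,7,8}:2  {6,7,8}:1
  |U|=4: {4,6,7,8}:1  {5,6,7,8}:3
  |U|=5: {3,4,6,7,8}:1  {4,5,6,7,8}:4
  |U|=6: {3,4,5,6,7,8}:5
  |U|=7: {2,3,4,5,6,7,8}:5
  start at 0(j): 5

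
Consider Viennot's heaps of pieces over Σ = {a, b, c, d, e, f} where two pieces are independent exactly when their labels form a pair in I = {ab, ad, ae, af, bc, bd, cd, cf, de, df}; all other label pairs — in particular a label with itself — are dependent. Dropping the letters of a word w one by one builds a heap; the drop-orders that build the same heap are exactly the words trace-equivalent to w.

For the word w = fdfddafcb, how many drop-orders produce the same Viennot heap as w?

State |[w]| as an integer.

1260

drop 0:f onto floor
drop 1:d onto floor
drop 2:f onto {0:f}
drop 3:d onto {1:d}
drop 4:d onto {3:d}
drop 5:a onto floor
drop 6:f onto {2:f}
drop 7:c onto {5:a}
drop 8:b onto {6:f}
ground layer = {0:f, 1:d, 5:a}
drop-orders for the pieces not yet dropped (sum over which currently-grounded one goes next):
  1 to go: {4} 1  {7} 1  {8} 1
  2 to go: {3,4} 1  {4,7} 2  {4,8} 2  {5,7} 1  {6,8} 1  {7,8} 2
  3 to go: {1,3,4} 1  {2,6,8} 1  {3,4,7} 3  {3,4,8} 3  {4,5,7} 3  {4,6,8} 3  {4,7,8} 6  {5,7,8} 3  {6,7,8} 3
  4 to go: {0,2,6,8} 1  {1,3,4,7} 4  {1,3,4,8} 4  {2,4,6,8} 4  {2,6,7,8} 4  {3,4,5,7} 6  {3,4,6,8} 6  {3,4,7,8} 12  {4,5,7,8} 12  {4,6,7,8} 12  {5,6,7,8} 6
  5 to go: {0,2,4,6,8} 5  {0,2,6,7,8} 5  {1,3,4,5,7} 10  {1,3,4,6,8} 10  {1,3,4,7,8} 20  {2,3,4,6,8} 10  {2,4,6,7,8} 20  {2,5,6,7,8} 10  {3,4,5,7,8} 30  {3,4,6,7,8} 30  {4,5,6,7,8} 30
  6 to go: {0,2,3,4,6,8} 15  {0,2,4,6,7,8} 30  {0,2,5,6,7,8} 15  {1,2,3,4,6,8} 20  {1,3,4,5,7,8} 60  {1,3,4,6,7,8} 60  {2,3,4,6,7,8} 60  {2,4,5,6,7,8} 60  {3,4,5,6,7,8} 90
  7 to go: {0,1,2,3,4,6,8} 35  {0,2,3,4,6,7,8} 105  {0,2,4,5,6,7,8} 105  {1,2,3,4,6,7,8} 140  {1,3,4,5,6,7,8} 210  {2,3,4,5,6,7,8} 210
  if 0:f drops first: 560 orders
  if 1:d drops first: 420 orders
  if 5:a drops first: 280 orders
heap linearizations: 1260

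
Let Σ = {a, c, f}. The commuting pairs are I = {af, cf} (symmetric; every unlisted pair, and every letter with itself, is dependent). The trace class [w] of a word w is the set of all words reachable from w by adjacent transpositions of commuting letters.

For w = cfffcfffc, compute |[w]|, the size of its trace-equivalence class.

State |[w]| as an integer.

84

0(c) covers ∅
1(f) covers ∅
2(f) covers 1:f
3(f) covers 2:f
4(c) covers 0:c
5(f) covers 3:f
6(f) covers 5:f
7(f) covers 6:f
8(c) covers 4:c
floor of heap: 0:c, 1:f
completions by unplaced set U, small U first (add the entries for U minus each lowest piece of U):
  |U|=1: {7}:1  {8}:1
  |U|=2: {4,8}:1  {6,7}:1  {7,8}:2
  |U|=3: {0,4,8}:1  {4,7,8}:3  {5,6,7}:1  {6,7,8}:3
  |U|=4: {0,4,7,8}:4  {3,5,6,7}:1  {4,6,7,8}:6  {5,6,7,8}:4
  |U|=5: {0,4,6,7,8}:10  {2,3,5,6,7}:1  {3,5,6,7,8}:5  {4,5,6,7,8}:10
  |U|=6: {0,4,5,6,7,8}:20  {1,2,3,5,6,7}:1  {2,3,5,6,7,8}:6  {3,4,5,6,7,8}:15
  |U|=7: {0,3,4,5,6,7,8}:35  {1,2,3,5,6,7,8}:7  {2,3,4,5,6,7,8}:21
  start at 0(c): 28
  start at 1(f): 56
sum over floor = 84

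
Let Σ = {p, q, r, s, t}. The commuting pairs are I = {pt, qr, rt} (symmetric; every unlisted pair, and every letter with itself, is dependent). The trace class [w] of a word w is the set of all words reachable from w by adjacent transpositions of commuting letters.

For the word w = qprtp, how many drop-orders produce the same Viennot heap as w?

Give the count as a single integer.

0(q) covers ∅
1(p) covers 0:q
2(r) covers 1:p
3(t) covers 0:q
4(p) covers 2:r
floor of heap: 0:q
completions by unplaced set U, small U first (add the entries for U minus each lowest piece of U):
  |U|=1: {3}:1  {4}:1
  |U|=2: {2,4}:1  {3,4}:2
  |U|=3: {1,2,4}:1  {2,3,4}:3
  start at 0(q): 4

4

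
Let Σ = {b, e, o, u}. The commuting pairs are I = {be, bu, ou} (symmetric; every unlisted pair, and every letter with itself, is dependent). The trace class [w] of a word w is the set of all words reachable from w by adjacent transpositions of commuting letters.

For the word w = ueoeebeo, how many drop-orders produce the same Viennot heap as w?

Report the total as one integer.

4

0(u) covers ∅
1(e) covers 0:u
2(o) covers 1:e
3(e) covers 2:o
4(e) covers 3:e
5(b) covers 2:o
6(e) covers 4:e
7(o) covers 5:b, 6:e
floor of heap: 0:u
completions by unplaced set U, small U first (add the entries for U minus each lowest piece of U):
  |U|=1: {7}:1
  |U|=2: {5,7}:1  {6,7}:1
  |U|=3: {4,6,7}:1  {5,6,7}:2
  |U|=4: {3,4,6,7}:1  {4,5,6,7}:3
  |U|=5: {3,4,5,6,7}:4
  |U|=6: {2,3,4,5,6,7}:4
  start at 0(u): 4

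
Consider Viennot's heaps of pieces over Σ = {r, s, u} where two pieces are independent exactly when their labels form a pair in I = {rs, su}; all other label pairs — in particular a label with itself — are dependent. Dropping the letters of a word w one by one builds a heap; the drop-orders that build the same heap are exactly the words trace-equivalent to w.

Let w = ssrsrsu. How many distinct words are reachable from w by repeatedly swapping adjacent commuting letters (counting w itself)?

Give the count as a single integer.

piece 0:s — minimal
piece 1:s rests on {0:s}
piece 2:r — minimal
piece 3:s rests on {1:s}
piece 4:r rests on {2:r}
piece 5:s rests on {3:s}
piece 6:u rests on {4:r}
minimal pieces: {0:s, 2:r}
ways to finish when only these pieces remain (= sum over removing one remaining piece with nothing left below it):
  1 left: {5}→1  {6}→1
  2 left: {3,5}→1  {4,6}→1  {5,6}→2
  3 left: {1,3,5}→1  {2,4,6}→1  {3,5,6}→3  {4,5,6}→3
  4 left: {0,1,3,5}→1  {1,3,5,6}→4  {2,4,5,6}→4  {3,4,5,6}→6
  5 left: {0,1,3,5,6}→5  {1,3,4,5,6}→10  {2,3,4,5,6}→10
  placing 0:s first → 20 extensions
  placing 2:r first → 15 extensions
total linear extensions = 35

35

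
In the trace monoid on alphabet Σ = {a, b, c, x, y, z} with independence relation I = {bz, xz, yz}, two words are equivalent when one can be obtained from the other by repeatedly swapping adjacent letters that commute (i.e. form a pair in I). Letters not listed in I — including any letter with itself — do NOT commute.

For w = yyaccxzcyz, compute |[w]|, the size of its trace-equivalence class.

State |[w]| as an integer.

drop 0:y onto floor
drop 1:y onto {0:y}
drop 2:a onto {1:y}
drop 3:c onto {2:a}
drop 4:c onto {3:c}
drop 5:x onto {4:c}
drop 6:z onto {4:c}
drop 7:c onto {5:x, 6:z}
drop 8:y onto {7:c}
drop 9:z onto {7:c}
ground layer = {0:y}
drop-orders for the pieces not yet dropped (sum over which currently-grounded one goes next):
  1 to go: {8} 1  {9} 1
  2 to go: {8,9} 2
  3 to go: {7,8,9} 2
  4 to go: {5,7,8,9} 2  {6,7,8,9} 2
  5 to go: {5,6,7,8,9} 4
  6 to go: {4,5,6,7,8,9} 4
  7 to go: {3,4,5,6,7,8,9} 4
  8 to go: {2,3,4,5,6,7,8,9} 4
  if 0:y drops first: 4 orders

4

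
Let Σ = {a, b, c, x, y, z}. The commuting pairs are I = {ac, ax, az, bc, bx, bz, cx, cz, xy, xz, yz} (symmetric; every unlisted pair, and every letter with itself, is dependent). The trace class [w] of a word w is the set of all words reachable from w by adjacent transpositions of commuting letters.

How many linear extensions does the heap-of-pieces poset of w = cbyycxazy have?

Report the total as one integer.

288

0(c) covers ∅
1(b) covers ∅
2(y) covers 0:c, 1:b
3(y) covers 2:y
4(c) covers 3:y
5(x) covers ∅
6(a) covers 3:y
7(z) covers ∅
8(y) covers 4:c, 6:a
floor of heap: 0:c, 1:b, 5:x, 7:z
completions by unplaced set U, small U first (add the entries for U minus each lowest piece of U):
  |U|=1: {5}:1  {7}:1  {8}:1
  |U|=2: {4,8}:1  {5,7}:2  {5,8}:2  {6,8}:1  {7,8}:2
  |U|=3: {4,5,8}:3  {4,6,8}:2  {4,7,8}:3  {5,6,8}:3  {5,7,8}:6  {6,7,8}:3
  |U|=4: {3,4,6,8}:2  {4,5,6,8}:8  {4,5,7,8}:12  {4,6,7,8}:8  {5,6,7,8}:12
  |U|=5: {2,3,4,6,8}:2  {3,4,5,6,8}:10  {3,4,6,7,8}:10  {4,5,6,7,8}:40
  |U|=6: {0,2,3,4,6,8}:2  {1,2,3,4,6,8}:2  {2,3,4,5,6,8}:12  {2,3,4,6,7,8}:12  {3,4,5,6,7,8}:60
  |U|=7: {0,1,2,3,4,6,8}:4  {0,2,3,4,5,6,8}:14  {0,2,3,4,6,7,8}:14  {1,2,3,4,5,6,8}:14  {1,2,3,4,6,7,8}:14  {2,3,4,5,6,7,8}:84
  start at 0(c): 112
  start at 1(b): 112
  start at 5(x): 32
  start at 7(z): 32
sum over floor = 288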